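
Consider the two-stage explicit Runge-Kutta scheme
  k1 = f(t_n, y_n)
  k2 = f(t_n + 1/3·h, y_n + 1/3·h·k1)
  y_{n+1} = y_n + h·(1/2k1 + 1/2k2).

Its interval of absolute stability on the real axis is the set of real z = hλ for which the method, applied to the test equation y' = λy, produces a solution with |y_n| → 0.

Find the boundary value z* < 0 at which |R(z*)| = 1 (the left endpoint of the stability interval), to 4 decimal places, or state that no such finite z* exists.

With y'=λy (z=hλ):
  k1=λy_n ⇒ h·k1=z·y_n;  k2=λ(1+1/3z)y_n ⇒ h·k2=z(1+1/3z)y_n
  y_{n+1}/y_n = 1 + 1/2z + 1/2z(1+1/3z) = 1 + z + 1/6z²
  R(z) = 1 + z + 1/6z².

Boundary: |R(x)|=1, x<0.
x=-1.32: |R|=0.0296
R=1: x+1/6x²=0 ⇒ x=−6=-6.0000; min R=1−1/(4·1/6)=-0.5000>−1
Confirm numerically:
  x=-5.901: |R|=0.90263 <1
  x=-5.735: |R|=0.74670 <1
  x=-3.862: |R|=0.37616 <1
  x=-2.957: |R|=0.49969 <1
  x=-6.413: |R|=1.44143 >1
  x=-6.403: |R|=1.43007 >1
  x=-6.118: |R|=1.12032 >1
Stable set (-6.0000, 0).

z* = -6.0000.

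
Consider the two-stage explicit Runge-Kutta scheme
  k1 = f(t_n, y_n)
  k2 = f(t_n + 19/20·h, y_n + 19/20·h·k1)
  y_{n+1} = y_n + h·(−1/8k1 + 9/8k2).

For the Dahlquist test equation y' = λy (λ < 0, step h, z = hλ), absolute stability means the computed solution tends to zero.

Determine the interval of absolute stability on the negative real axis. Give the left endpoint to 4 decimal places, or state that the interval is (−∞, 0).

(-0.9357, 0).

Set f=λy, z=hλ:
  k1=λy_n ⇒ h·k1=z·y_n;  k2=λ(1+19/20z)y_n ⇒ h·k2=z(1+19/20z)y_n
  y_{n+1}/y_n = 1 − 1/8z + 9/8z(1+19/20z) = 1 + z + 171/160z²
  ⇒ R(z) = 1 + z + 171/160z².

Boundary: |R(x)|=1, x<0.
x=-0.58: |R|=0.7795
R=1: x+171/160x²=0 ⇒ x=−160/171=-0.9357; min R=1−1/(4·171/160)=0.7661>−1
Confirm numerically:
  x=-0.496: |R|=0.76693 <1
  x=-0.469: |R|=0.76608 <1
  x=-0.423: |R|=0.76823 <1
  x=-1.155: |R|=1.27074 >1
  x=-0.974: |R|=1.03990 >1
Interval (-0.9357, 0).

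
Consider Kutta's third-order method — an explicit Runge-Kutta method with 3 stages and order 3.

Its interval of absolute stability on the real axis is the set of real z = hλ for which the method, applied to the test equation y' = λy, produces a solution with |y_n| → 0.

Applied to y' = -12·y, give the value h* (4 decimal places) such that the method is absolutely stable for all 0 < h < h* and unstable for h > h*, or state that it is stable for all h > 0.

Test eqn y'=λy, z=hλ:
  order 3, 3-stage ⇒ R(z)=1+z+z^2/2+z^3/6
  (e.g. R(-1.28)=0.18967, |R|=0.18967)

Solve |R(x)|<1 on ℝ⁻.
x=-1.28: |R|=0.1897
|R(-2.84)|=1.6249 |R(-0.79)|=0.4399 |R(-0.55)|=0.5735
Bisect:
  x_lo=-3.3637 |R|=3.0496  x_hi=-0.2541 |R|=0.7754
  mid=-1.80892 |R|=0.15934 →hi
  mid=-2.58632 |R|=1.12513 →lo
  mid=-2.19762 |R|=0.55176 →hi
  mid=-2.39197 |R|=0.81216 →hi
  mid=-2.48914 |R|=0.96161 →hi
  mid=-2.53773 |R|=1.04156 →lo
  mid=-2.51344 |R|=1.00114 →lo
  mid=-2.50129 |R|=0.98127 →hi
  mid=-2.50736 |R|=0.99118 →hi
  ...
  [-2.51287,-2.51268] ⇒ x*=-2.5127
So |R|<1 on (-2.5127, 0).

(-2.5127,0); λ=-12 ⇒ h* = 0.2094.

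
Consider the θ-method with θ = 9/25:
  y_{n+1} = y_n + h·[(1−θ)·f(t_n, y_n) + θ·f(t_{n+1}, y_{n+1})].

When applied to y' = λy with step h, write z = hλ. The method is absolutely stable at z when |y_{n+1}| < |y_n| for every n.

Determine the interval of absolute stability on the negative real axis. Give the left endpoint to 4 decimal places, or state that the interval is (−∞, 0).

z∈(-7.1429,0).

With y'=λy (z=hλ):
  y_{n+1} = y_n + z·[16/25·y_n + 9/25·y_{n+1}] ⇒ (1 − 9/25z)y_{n+1} = (1 + 16/25z)y_n
  Hence R(z) = (1 + 16/25z)/(1 − 9/25z).

Solve |R(x)|<1 on ℝ⁻.
x=-0.58: |R|=0.5202
R=−1: 1+16/25x = −1+9/25x ⇒ -7/25x=2 ⇒ x=2/(-7/25)=-7.1429
Confirm numerically:
  x=-6.305: |R|=0.92825 <1
  x=-5.952: |R|=0.89390 <1
  x=-4.658: |R|=0.74009 <1
  x=-7.687: |R|=1.04044 >1
  x=-7.587: |R|=1.03333 >1
  x=-7.181: |R|=1.00298 >1
Interval (-7.1429, 0).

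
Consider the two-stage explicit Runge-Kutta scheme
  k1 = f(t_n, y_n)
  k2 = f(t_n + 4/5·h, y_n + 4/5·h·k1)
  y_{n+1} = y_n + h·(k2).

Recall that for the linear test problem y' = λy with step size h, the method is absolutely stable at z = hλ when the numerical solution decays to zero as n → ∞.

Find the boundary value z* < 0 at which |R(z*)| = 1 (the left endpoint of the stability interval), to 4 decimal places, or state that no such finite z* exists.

Test eqn y'=λy, z=hλ:
  k1=λy_n ⇒ h·k1=z·y_n;  k2=λ(1+4/5z)y_n ⇒ h·k2=z(1+4/5z)y_n
  y_{n+1}/y_n = 1 + z(1+4/5z) = 1 + z + 4/5z²
  ⇒ R(z) = 1 + z + 4/5z².

Need |R(x)|<1, x<0.
x=-1.77: |R|=1.7363
R=1: x+4/5x²=0 ⇒ x=−5/4=-1.2500; min R=1−1/(4·4/5)=0.6875>−1
Confirm numerically:
  x=-1.230: |R|=0.98032 <1
  x=-0.986: |R|=0.79176 <1
  x=-0.945: |R|=0.76942 <1
  x=-1.522: |R|=1.33119 >1
  x=-1.463: |R|=1.24930 >1
  x=-1.396: |R|=1.16305 >1
Stable set (-1.2500, 0).

z* = -1.2500.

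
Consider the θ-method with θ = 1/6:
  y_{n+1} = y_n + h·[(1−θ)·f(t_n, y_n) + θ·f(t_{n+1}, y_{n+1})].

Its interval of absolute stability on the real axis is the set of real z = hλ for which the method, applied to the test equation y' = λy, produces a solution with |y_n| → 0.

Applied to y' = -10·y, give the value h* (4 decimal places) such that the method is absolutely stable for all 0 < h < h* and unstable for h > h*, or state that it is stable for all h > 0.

(-3.0000,0); λ=-10 ⇒ h* = (3)/10 = 0.3000.

Set f=λy, z=hλ:
  y_{n+1} = y_n + z·[5/6·y_n + 1/6·y_{n+1}] ⇒ (1 − 1/6z)y_{n+1} = (1 + 5/6z)y_n
  Hence R(z) = (1 + 5/6z)/(1 − 1/6z).

Solve |R(x)|<1 on ℝ⁻.
x=-0.89: |R|=0.2250
R=−1: 1+5/6x = −1+1/6x ⇒ -2/3x=2 ⇒ x=2/(-2/3)=-3.0000
Confirm numerically:
  x=-2.351: |R|=0.68914 <1
  x=-2.325: |R|=0.67568 <1
  x=-1.868: |R|=0.42450 <1
  x=-1.201: |R|=0.00069 <1
  x=-3.500: |R|=1.21053 >1
  x=-3.496: |R|=1.20893 >1
So |R|<1 on (-3.0000, 0).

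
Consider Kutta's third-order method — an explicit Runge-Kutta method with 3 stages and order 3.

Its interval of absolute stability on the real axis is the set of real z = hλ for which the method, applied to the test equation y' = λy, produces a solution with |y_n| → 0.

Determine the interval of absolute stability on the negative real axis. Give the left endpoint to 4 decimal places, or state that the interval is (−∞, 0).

With y'=λy (z=hλ):
  order 3, 3-stage ⇒ R(z)=1+z+z^2/2+z^3/6
  (e.g. R(-0.87)=0.39870, |R|=0.39870)

Solve |R(x)|<1 on ℝ⁻.
x=-0.87: |R|=0.3987
|R(-2.57)|=1.0966 |R(-2.12)|=0.4608 |R(-1.46)|=0.0871
Bisect:
  x_lo=-3.0049 |R|=2.0122  x_hi=-0.1400 |R|=0.8694
  mid=-1.57243 |R|=0.01586 →hi
  mid=-2.28865 |R|=0.66766 →hi
  mid=-2.64677 |R|=1.23435 →lo
  mid=-2.46771 |R|=0.92747 →hi
  mid=-2.55724 |R|=1.07467 →lo
  mid=-2.51247 |R|=0.99955 →hi
  mid=-2.53486 |R|=1.03673 →lo
  mid=-2.52367 |R|=1.01805 →lo
  mid=-2.51807 |R|=1.00878 →lo
  ...
  [-2.51282,-2.51265] ⇒ x*=-2.5127
Stable set (-2.5127, 0).

(-2.5127, 0).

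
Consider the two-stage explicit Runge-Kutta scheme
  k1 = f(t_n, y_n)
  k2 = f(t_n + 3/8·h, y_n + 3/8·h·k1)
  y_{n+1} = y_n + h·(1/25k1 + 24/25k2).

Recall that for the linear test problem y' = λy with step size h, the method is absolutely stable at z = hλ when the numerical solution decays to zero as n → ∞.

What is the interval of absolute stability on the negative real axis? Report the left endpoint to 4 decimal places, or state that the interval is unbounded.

Test eqn y'=λy, z=hλ:
  k1=λy_n ⇒ h·k1=z·y_n;  k2=λ(1+3/8z)y_n ⇒ h·k2=z(1+3/8z)y_n
  y_{n+1}/y_n = 1 + 1/25z + 24/25z(1+3/8z) = 1 + z + 9/25z²
  Hence R(z) = 1 + z + 9/25z².

Find x<0 with |R(x)|<1.
x=-1.78: |R|=0.3606
R=1: x+9/25x²=0 ⇒ x=−25/9=-2.7778; min R=1−1/(4·9/25)=0.3056>−1
Confirm numerically:
  x=-2.483: |R|=0.73650 <1
  x=-2.336: |R|=0.62848 <1
  x=-1.742: |R|=0.35044 <1
  x=-1.545: |R|=0.31433 <1
  x=-3.043: |R|=1.29055 >1
  x=-2.865: |R|=1.08996 >1
Interval (-2.7778, 0).

(-2.7778, 0).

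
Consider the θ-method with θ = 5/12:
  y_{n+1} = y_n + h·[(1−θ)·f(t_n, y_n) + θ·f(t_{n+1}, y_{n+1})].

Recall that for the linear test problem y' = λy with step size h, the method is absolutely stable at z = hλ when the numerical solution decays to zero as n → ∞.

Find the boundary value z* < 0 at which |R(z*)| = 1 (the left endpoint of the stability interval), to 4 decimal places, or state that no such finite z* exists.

z* = -12.0000.

With y'=λy (z=hλ):
  y_{n+1} = y_n + z·[7/12·y_n + 5/12·y_{n+1}] ⇒ (1 − 5/12z)y_{n+1} = (1 + 7/12z)y_n
  R(z) = (1 + 7/12z)/(1 − 5/12z).

Solve |R(x)|<1 on ℝ⁻.
x=-0.71: |R|=0.4521
R=−1: 1+7/12x = −1+5/12x ⇒ -1/6x=2 ⇒ x=2/(-1/6)=-12.0000
Confirm numerically:
  x=-11.092: |R|=0.97308 <1
  x=-6.787: |R|=0.77303 <1
  x=-6.213: |R|=0.73124 <1
  x=-12.560: |R|=1.01497 >1
  x=-12.053: |R|=1.00147 >1
Interval (-12.0000, 0).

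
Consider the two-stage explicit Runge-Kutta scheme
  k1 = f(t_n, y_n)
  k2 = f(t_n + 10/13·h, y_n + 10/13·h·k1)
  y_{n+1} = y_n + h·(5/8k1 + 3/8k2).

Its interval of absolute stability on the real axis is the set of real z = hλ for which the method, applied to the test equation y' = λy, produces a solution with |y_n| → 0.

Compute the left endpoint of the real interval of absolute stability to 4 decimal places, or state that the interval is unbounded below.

Test eqn y'=λy, z=hλ:
  k1=λy_n ⇒ h·k1=z·y_n;  k2=λ(1+10/13z)y_n ⇒ h·k2=z(1+10/13z)y_n
  y_{n+1}/y_n = 1 + 5/8z + 3/8z(1+10/13z) = 1 + z + 15/52z²
  ⇒ R(z) = 1 + z + 15/52z².

Boundary: |R(x)|=1, x<0.
x=-0.91: |R|=0.3289
R=1: x+15/52x²=0 ⇒ x=−52/15=-3.4667; min R=1−1/(4·15/52)=0.1333>−1
Confirm numerically:
  x=-2.946: |R|=0.55753 <1
  x=-1.777: |R|=0.13388 <1
  x=-1.741: |R|=0.13335 <1
  x=-3.960: |R|=1.56354 >1
  x=-3.837: |R|=1.40989 >1
  x=-3.694: |R|=1.24224 >1
Stable set (-3.4667, 0).

z* = -3.4667.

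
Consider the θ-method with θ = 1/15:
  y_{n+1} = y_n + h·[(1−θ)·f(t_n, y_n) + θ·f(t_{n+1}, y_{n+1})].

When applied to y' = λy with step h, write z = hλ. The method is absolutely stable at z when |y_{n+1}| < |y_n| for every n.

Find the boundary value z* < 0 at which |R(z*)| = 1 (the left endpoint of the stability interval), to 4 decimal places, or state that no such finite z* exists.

z* = -2.3077.

Set f=λy, z=hλ:
  y_{n+1} = y_n + z·[14/15·y_n + 1/15·y_{n+1}] ⇒ (1 − 1/15z)y_{n+1} = (1 + 14/15z)y_n
  ⇒ R(z) = (1 + 14/15z)/(1 − 1/15z).

Boundary: |R(x)|=1, x<0.
x=-0.7: |R|=0.3312
R=−1: 1+14/15x = −1+1/15x ⇒ -13/15x=2 ⇒ x=2/(-13/15)=-2.3077
Confirm numerically:
  x=-2.266: |R|=0.96861 <1
  x=-2.133: |R|=0.86745 <1
  x=-1.527: |R|=0.38591 <1
  x=-1.228: |R|=0.13508 <1
  x=-2.801: |R|=1.36026 >1
  x=-2.681: |R|=1.27448 >1
Interval (-2.3077, 0).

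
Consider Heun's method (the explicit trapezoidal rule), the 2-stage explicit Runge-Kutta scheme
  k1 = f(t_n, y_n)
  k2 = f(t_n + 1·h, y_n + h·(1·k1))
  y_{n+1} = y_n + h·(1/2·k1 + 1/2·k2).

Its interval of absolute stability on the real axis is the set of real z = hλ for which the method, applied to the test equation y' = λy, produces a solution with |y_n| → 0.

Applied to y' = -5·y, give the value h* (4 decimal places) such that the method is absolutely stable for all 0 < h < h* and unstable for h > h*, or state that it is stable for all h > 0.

(-2.0000,0); λ=-5 ⇒ h* = 0.4000.

Test eqn y'=λy, z=hλ:
  order 2, 2-stage ⇒ R(z)=1+z+z^2/2
  (e.g. R(-1.37)=0.56845, |R|=0.56845)

Need |R(x)|<1, x<0.
x=-1.37: |R|=0.5685
|R(-1.43)|=0.5924 |R(-1.25)|=0.5312 |R(-1.22)|=0.5242
Bisect:
  x_lo=-2.3071 |R|=1.3543  x_hi=-0.3290 |R|=0.7251
  mid=-1.31805 |R|=0.55058 →hi
  mid=-1.81258 |R|=0.83014 →hi
  mid=-2.05985 |R|=1.06164 →lo
  mid=-1.93622 |R|=0.93825 →hi
  mid=-1.99803 |R|=0.99803 →hi
  mid=-2.02894 |R|=1.02936 →lo
  mid=-2.01349 |R|=1.01358 →lo
  mid=-2.00576 |R|=1.00578 →lo
  mid=-2.00190 |R|=1.00190 →lo
  mid=-1.99996 |R|=0.99996 →hi
  ...
  [-2.00008,-1.99996] ⇒ x*=-2.0000
Stable set (-2.0000, 0).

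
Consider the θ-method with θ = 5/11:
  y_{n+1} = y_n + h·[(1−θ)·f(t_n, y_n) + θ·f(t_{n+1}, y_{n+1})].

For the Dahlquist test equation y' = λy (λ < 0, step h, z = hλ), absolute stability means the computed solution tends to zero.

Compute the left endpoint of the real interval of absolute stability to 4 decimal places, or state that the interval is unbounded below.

Test eqn y'=λy, z=hλ:
  y_{n+1} = y_n + z·[6/11·y_n + 5/11·y_{n+1}] ⇒ (1 − 5/11z)y_{n+1} = (1 + 6/11z)y_n
  ⇒ R(z) = (1 + 6/11z)/(1 − 5/11z).

Solve |R(x)|<1 on ℝ⁻.
x=-1.2: |R|=0.2235
R=−1: 1+6/11x = −1+5/11x ⇒ -1/11x=2 ⇒ x=2/(-1/11)=-22.0000
Confirm numerically:
  x=-20.681: |R|=0.98847 <1
  x=-17.971: |R|=0.96005 <1
  x=-9.023: |R|=0.76874 <1
  x=-22.517: |R|=1.00418 >1
  x=-22.496: |R|=1.00402 >1
  x=-22.026: |R|=1.00021 >1
So |R|<1 on (-22.0000, 0).

left endpoint -22.0000.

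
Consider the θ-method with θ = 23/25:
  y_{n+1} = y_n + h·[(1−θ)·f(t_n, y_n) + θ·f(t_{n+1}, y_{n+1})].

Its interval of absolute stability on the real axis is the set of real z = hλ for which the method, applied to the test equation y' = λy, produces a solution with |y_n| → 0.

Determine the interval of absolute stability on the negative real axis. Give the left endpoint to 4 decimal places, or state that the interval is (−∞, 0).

(−∞, 0) — no finite endpoint.

On y'=λy, z=hλ:
  y_{n+1} = y_n + z·[2/25·y_n + 23/25·y_{n+1}] ⇒ (1 − 23/25z)y_{n+1} = (1 + 2/25z)y_n
  so R(z) = (1 + 2/25z)/(1 − 23/25z).

Solve |R(x)|<1 on ℝ⁻.
x=-1.45: |R|=0.3787
x=-2: |R|=0.2958
x=-10: |R|=0.0196
x=-100: |R|=0.0753
θ=23/25≥1/2 ⇒ |1+2/25x|<|1−23/25x| ∀x<0 ⇒ unbounded interval.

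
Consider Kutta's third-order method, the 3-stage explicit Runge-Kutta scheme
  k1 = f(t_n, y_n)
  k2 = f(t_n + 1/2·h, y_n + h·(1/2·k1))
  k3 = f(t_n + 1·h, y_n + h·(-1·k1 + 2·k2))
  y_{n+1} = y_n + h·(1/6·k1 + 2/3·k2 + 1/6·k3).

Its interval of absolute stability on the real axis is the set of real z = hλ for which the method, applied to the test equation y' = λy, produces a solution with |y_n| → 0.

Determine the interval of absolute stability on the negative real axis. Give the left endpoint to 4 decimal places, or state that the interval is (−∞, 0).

On y'=λy, z=hλ:
  order 3, 3-stage ⇒ R(z)=1+z+z^2/2+z^3/6
  (e.g. R(-0.5)=0.60417, |R|=0.60417)

Find x<0 with |R(x)|<1.
x=-0.5: |R|=0.6042
|R(-2.39)|=0.8093 |R(-1.14)|=0.2629 |R(-0.68)|=0.4988
Bisect:
  x_lo=-3.2068 |R|=2.5613  x_hi=-0.2312 |R|=0.7935
  mid=-1.71900 |R|=0.08811 →hi
  mid=-2.46291 |R|=0.91992 →hi
  mid=-2.83487 |R|=1.61369 →lo
  mid=-2.64889 |R|=1.23829 →lo
  mid=-2.55590 |R|=1.07238 →lo
  mid=-2.50941 |R|=0.99452 →hi
  mid=-2.53265 |R|=1.03303 →lo
  mid=-2.52103 |R|=1.01367 →lo
  ...
  [-2.51286,-2.51268] ⇒ x*=-2.5127
So |R|<1 on (-2.5127, 0).

(-2.5127, 0).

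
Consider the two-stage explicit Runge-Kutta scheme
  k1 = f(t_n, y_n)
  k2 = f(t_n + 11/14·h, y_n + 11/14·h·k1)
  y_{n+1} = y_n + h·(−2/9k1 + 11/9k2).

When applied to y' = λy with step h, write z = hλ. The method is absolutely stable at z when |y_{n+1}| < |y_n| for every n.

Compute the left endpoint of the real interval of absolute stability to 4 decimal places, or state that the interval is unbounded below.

z* = -1.0413.

On y'=λy, z=hλ:
  k1=λy_n ⇒ h·k1=z·y_n;  k2=λ(1+11/14z)y_n ⇒ h·k2=z(1+11/14z)y_n
  y_{n+1}/y_n = 1 − 2/9z + 11/9z(1+11/14z) = 1 + z + 121/126z²
  R(z) = 1 + z + 121/126z².

Boundary: |R(x)|=1, x<0.
x=-0.37: |R|=0.7615
R=1: x+121/126x²=0 ⇒ x=−126/121=-1.0413; min R=1−1/(4·121/126)=0.7397>−1
Confirm numerically:
  x=-0.929: |R|=0.89979 <1
  x=-0.644: |R|=0.75428 <1
  x=-0.476: |R|=0.74158 <1
  x=-0.466: |R|=0.74254 <1
  x=-1.610: |R|=1.87924 >1
  x=-1.355: |R|=1.40817 >1
  x=-1.297: |R|=1.31845 >1
So |R|<1 on (-1.0413, 0).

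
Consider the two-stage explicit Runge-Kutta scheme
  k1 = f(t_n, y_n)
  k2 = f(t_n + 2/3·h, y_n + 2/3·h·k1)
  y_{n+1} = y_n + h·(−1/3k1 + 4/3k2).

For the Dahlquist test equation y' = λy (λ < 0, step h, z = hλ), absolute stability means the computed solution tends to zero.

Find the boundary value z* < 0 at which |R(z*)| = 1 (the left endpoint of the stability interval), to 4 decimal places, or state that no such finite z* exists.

Set f=λy, z=hλ:
  k1=λy_n ⇒ h·k1=z·y_n;  k2=λ(1+2/3z)y_n ⇒ h·k2=z(1+2/3z)y_n
  y_{n+1}/y_n = 1 − 1/3z + 4/3z(1+2/3z) = 1 + z + 8/9z²
  R(z) = 1 + z + 8/9z².

Solve |R(x)|<1 on ℝ⁻.
x=-1.45: |R|=1.4189
R=1: x+8/9x²=0 ⇒ x=−9/8=-1.1250; min R=1−1/(4·8/9)=0.7188>−1
Confirm numerically:
  x=-0.991: |R|=0.88196 <1
  x=-0.961: |R|=0.85991 <1
  x=-0.530: |R|=0.71969 <1
  x=-1.502: |R|=1.50334 >1
  x=-1.465: |R|=1.44276 >1
Stable set (-1.1250, 0).

left endpoint -1.1250.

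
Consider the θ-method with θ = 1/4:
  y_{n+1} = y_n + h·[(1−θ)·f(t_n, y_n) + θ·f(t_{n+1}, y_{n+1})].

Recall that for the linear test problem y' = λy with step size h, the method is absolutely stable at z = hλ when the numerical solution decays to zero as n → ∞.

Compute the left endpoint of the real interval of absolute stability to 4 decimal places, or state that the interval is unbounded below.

With y'=λy (z=hλ):
  y_{n+1} = y_n + z·[3/4·y_n + 1/4·y_{n+1}] ⇒ (1 − 1/4z)y_{n+1} = (1 + 3/4z)y_n
  ⇒ R(z) = (1 + 3/4z)/(1 − 1/4z).

Boundary: |R(x)|=1, x<0.
x=-1.15: |R|=0.1068
R=−1: 1+3/4x = −1+1/4x ⇒ -1/2x=2 ⇒ x=2/(-1/2)=-4.0000
Confirm numerically:
  x=-2.878: |R|=0.67374 <1
  x=-2.869: |R|=0.67069 <1
  x=-2.843: |R|=0.66184 <1
  x=-4.358: |R|=1.08567 >1
  x=-4.344: |R|=1.08245 >1
  x=-4.130: |R|=1.03198 >1
Stable set (-4.0000, 0).

z* = -4.0000.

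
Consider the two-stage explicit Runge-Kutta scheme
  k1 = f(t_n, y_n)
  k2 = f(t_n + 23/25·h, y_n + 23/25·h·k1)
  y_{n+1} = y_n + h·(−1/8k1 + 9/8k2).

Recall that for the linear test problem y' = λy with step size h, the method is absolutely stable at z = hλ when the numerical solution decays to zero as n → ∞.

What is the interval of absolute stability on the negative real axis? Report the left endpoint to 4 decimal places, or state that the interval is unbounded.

Test eqn y'=λy, z=hλ:
  k1=λy_n ⇒ h·k1=z·y_n;  k2=λ(1+23/25z)y_n ⇒ h·k2=z(1+23/25z)y_n
  y_{n+1}/y_n = 1 − 1/8z + 9/8z(1+23/25z) = 1 + z + 207/200z²
  ⇒ R(z) = 1 + z + 207/200z².

Need |R(x)|<1, x<0.
x=-1.07: |R|=1.1150
R=1: x+207/200x²=0 ⇒ x=−200/207=-0.9662; min R=1−1/(4·207/200)=0.7585>−1
Confirm numerically:
  x=-0.945: |R|=0.97928 <1
  x=-0.915: |R|=0.95153 <1
  x=-0.845: |R|=0.89402 <1
  x=-0.465: |R|=0.75879 <1
  x=-1.382: |R|=1.59477 >1
  x=-1.219: |R|=1.31897 >1
  x=-1.109: |R|=1.16393 >1
Interval (-0.9662, 0).

(-0.9662, 0).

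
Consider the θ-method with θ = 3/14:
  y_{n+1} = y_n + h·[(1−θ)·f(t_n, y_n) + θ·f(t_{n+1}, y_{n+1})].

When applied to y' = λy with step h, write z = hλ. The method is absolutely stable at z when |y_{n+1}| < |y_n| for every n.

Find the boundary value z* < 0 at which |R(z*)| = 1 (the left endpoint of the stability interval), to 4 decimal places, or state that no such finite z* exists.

left endpoint -3.5000.

On y'=λy, z=hλ:
  y_{n+1} = y_n + z·[11/14·y_n + 3/14·y_{n+1}] ⇒ (1 − 3/14z)y_{n+1} = (1 + 11/14z)y_n
  R(z) = (1 + 11/14z)/(1 − 3/14z).

Need |R(x)|<1, x<0.
x=-1.15: |R|=0.0774
R=−1: 1+11/14x = −1+3/14x ⇒ -4/7x=2 ⇒ x=2/(-4/7)=-3.5000
Confirm numerically:
  x=-2.472: |R|=0.61599 <1
  x=-2.317: |R|=0.54828 <1
  x=-2.194: |R|=0.49237 <1
  x=-3.823: |R|=1.10146 >1
  x=-3.627: |R|=1.04083 >1
  x=-3.576: |R|=1.02459 >1
Interval (-3.5000, 0).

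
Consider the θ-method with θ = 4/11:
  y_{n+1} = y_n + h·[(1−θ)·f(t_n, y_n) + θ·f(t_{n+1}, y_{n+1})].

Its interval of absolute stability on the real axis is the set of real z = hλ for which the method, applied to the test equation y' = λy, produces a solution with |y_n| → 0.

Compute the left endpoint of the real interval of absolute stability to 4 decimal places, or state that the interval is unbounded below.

Test eqn y'=λy, z=hλ:
  y_{n+1} = y_n + z·[7/11·y_n + 4/11·y_{n+1}] ⇒ (1 − 4/11z)y_{n+1} = (1 + 7/11z)y_n
  ⇒ R(z) = (1 + 7/11z)/(1 − 4/11z).

Need |R(x)|<1, x<0.
x=-1.22: |R|=0.1549
R=−1: 1+7/11x = −1+4/11x ⇒ -3/11x=2 ⇒ x=2/(-3/11)=-7.3333
Confirm numerically:
  x=-7.311: |R|=0.99834 <1
  x=-4.772: |R|=0.74462 <1
  x=-4.470: |R|=0.70256 <1
  x=-7.674: |R|=1.02451 >1
  x=-7.536: |R|=1.01478 >1
So |R|<1 on (-7.3333, 0).

z* = -7.3333.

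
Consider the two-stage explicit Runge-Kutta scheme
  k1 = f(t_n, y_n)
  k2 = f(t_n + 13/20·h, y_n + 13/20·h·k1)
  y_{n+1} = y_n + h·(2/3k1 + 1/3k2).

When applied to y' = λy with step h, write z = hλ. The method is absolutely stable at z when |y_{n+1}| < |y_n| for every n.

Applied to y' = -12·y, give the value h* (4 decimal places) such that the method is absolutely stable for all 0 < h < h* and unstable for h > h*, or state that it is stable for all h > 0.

Set f=λy, z=hλ:
  k1=λy_n ⇒ h·k1=z·y_n;  k2=λ(1+13/20z)y_n ⇒ h·k2=z(1+13/20z)y_n
  y_{n+1}/y_n = 1 + 2/3z + 1/3z(1+13/20z) = 1 + z + 13/60z²
  R(z) = 1 + z + 13/60z².

Solve |R(x)|<1 on ℝ⁻.
x=-0.9: |R|=0.2755
R=1: x+13/60x²=0 ⇒ x=−60/13=-4.6154; min R=1−1/(4·13/60)=-0.1538>−1
Confirm numerically:
  x=-4.229: |R|=0.64596 <1
  x=-3.368: |R|=0.08974 <1
  x=-3.272: |R|=0.04763 <1
  x=-1.891: |R|=0.11623 <1
  x=-4.887: |R|=1.28760 >1
  x=-4.825: |R|=1.21914 >1
  x=-4.781: |R|=1.17156 >1
Stable set (-4.6154, 0).

(-4.6154,0); λ=-12 ⇒ h* = (60/13)/12 = 0.3846.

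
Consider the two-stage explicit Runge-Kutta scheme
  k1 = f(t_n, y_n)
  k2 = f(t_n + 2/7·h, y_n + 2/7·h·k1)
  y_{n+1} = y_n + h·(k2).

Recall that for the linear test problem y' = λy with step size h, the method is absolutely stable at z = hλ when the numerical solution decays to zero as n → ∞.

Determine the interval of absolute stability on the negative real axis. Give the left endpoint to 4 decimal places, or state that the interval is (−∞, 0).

z∈(-3.5000,0).

Set f=λy, z=hλ:
  k1=λy_n ⇒ h·k1=z·y_n;  k2=λ(1+2/7z)y_n ⇒ h·k2=z(1+2/7z)y_n
  y_{n+1}/y_n = 1 + z(1+2/7z) = 1 + z + 2/7z²
  R(z) = 1 + z + 2/7z².

Find x<0 with |R(x)|<1.
x=-0.46: |R|=0.6005
R=1: x+2/7x²=0 ⇒ x=−7/2=-3.5000; min R=1−1/(4·2/7)=0.1250>−1
Confirm numerically:
  x=-3.273: |R|=0.78772 <1
  x=-3.122: |R|=0.66282 <1
  x=-1.658: |R|=0.12742 <1
  x=-3.979: |R|=1.54455 >1
  x=-3.882: |R|=1.42369 >1
So |R|<1 on (-3.5000, 0).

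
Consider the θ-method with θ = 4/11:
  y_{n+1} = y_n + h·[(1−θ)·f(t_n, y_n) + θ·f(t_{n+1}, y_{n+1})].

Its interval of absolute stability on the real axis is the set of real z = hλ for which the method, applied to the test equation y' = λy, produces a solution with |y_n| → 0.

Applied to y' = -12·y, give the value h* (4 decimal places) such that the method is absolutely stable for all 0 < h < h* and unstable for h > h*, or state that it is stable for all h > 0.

(-7.3333,0); λ=-12 ⇒ h* = (22/3)/12 = 0.6111.

Test eqn y'=λy, z=hλ:
  y_{n+1} = y_n + z·[7/11·y_n + 4/11·y_{n+1}] ⇒ (1 − 4/11z)y_{n+1} = (1 + 7/11z)y_n
  Hence R(z) = (1 + 7/11z)/(1 − 4/11z).

Find x<0 with |R(x)|<1.
x=-0.7: |R|=0.4420
R=−1: 1+7/11x = −1+4/11x ⇒ -3/11x=2 ⇒ x=2/(-3/11)=-7.3333
Confirm numerically:
  x=-5.973: |R|=0.88304 <1
  x=-5.692: |R|=0.85418 <1
  x=-3.037: |R|=0.44319 <1
  x=-7.903: |R|=1.04011 >1
  x=-7.742: |R|=1.02921 >1
  x=-7.373: |R|=1.00294 >1
Stable set (-7.3333, 0).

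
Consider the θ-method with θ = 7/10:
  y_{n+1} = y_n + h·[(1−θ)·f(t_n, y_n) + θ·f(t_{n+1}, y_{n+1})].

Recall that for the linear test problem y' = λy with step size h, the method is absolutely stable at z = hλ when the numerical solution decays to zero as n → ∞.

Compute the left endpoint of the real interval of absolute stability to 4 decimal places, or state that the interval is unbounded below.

unbounded; (−∞, 0).

With y'=λy (z=hλ):
  y_{n+1} = y_n + z·[3/10·y_n + 7/10·y_{n+1}] ⇒ (1 − 7/10z)y_{n+1} = (1 + 3/10z)y_n
  R(z) = (1 + 3/10z)/(1 − 7/10z).

Boundary: |R(x)|=1, x<0.
x=-0.81: |R|=0.4831
x=-2: |R|=0.1667
x=-10: |R|=0.2500
x=-100: |R|=0.4085
θ=7/10≥1/2 ⇒ |1+3/10x|<|1−7/10x| ∀x<0 ⇒ interval (−∞,0).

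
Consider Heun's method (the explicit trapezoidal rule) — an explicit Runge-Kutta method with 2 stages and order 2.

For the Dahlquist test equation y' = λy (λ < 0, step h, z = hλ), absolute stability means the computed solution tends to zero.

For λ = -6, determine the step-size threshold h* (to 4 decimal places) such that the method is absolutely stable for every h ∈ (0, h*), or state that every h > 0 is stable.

On y'=λy, z=hλ:
  order 2, 2-stage ⇒ R(z)=1+z+z^2/2
  (e.g. R(-1.75)=0.78125, |R|=0.78125)

Find x<0 with |R(x)|<1.
x=-1.75: |R|=0.7812
|R(-2.08)|=1.0832 |R(-0.63)|=0.5684 |R(-0.55)|=0.6013
Bisect:
  x_lo=-2.8629 |R|=2.2351  x_hi=-0.2250 |R|=0.8003
  mid=-1.54391 |R|=0.64792 →hi
  mid=-2.20339 |R|=1.22407 →lo
  mid=-1.87365 |R|=0.88163 →hi
  mid=-2.03852 |R|=1.03926 →lo
  mid=-1.95608 |R|=0.95705 →hi
  mid=-1.99730 |R|=0.99731 →hi
  mid=-2.01791 |R|=1.01807 →lo
  mid=-2.00761 |R|=1.00764 →lo
  ...
  [-2.00004,-1.99988] ⇒ x*=-2.0000
Stable set (-2.0000, 0).

(-2.0000,0); λ=-6 ⇒ h* = 0.3333.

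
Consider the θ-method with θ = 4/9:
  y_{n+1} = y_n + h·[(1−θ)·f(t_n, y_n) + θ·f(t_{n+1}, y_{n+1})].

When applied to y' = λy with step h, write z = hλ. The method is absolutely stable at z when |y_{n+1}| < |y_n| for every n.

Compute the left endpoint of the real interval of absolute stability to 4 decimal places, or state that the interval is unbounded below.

left endpoint -18.0000.

Test eqn y'=λy, z=hλ:
  y_{n+1} = y_n + z·[5/9·y_n + 4/9·y_{n+1}] ⇒ (1 − 4/9z)y_{n+1} = (1 + 5/9z)y_n
  so R(z) = (1 + 5/9z)/(1 − 4/9z).

Need |R(x)|<1, x<0.
x=-0.91: |R|=0.3521
R=−1: 1+5/9x = −1+4/9x ⇒ -1/9x=2 ⇒ x=2/(-1/9)=-18.0000
Confirm numerically:
  x=-17.521: |R|=0.99394 <1
  x=-16.833: |R|=0.98471 <1
  x=-10.561: |R|=0.85483 <1
  x=-9.747: |R|=0.82802 <1
  x=-18.299: |R|=1.00364 >1
  x=-18.214: |R|=1.00261 >1
  x=-18.115: |R|=1.00141 >1
So |R|<1 on (-18.0000, 0).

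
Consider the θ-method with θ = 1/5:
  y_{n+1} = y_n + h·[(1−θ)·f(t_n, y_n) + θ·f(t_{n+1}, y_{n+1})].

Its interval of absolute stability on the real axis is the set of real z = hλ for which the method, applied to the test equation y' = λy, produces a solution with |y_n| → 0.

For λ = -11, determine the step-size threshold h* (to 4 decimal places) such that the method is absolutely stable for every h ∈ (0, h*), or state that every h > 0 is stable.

With y'=λy (z=hλ):
  y_{n+1} = y_n + z·[4/5·y_n + 1/5·y_{n+1}] ⇒ (1 − 1/5z)y_{n+1} = (1 + 4/5z)y_n
  so R(z) = (1 + 4/5z)/(1 − 1/5z).

Solve |R(x)|<1 on ℝ⁻.
x=-0.52: |R|=0.5290
R=−1: 1+4/5x = −1+1/5x ⇒ -3/5x=2 ⇒ x=2/(-3/5)=-3.3333
Confirm numerically:
  x=-3.147: |R|=0.93139 <1
  x=-2.425: |R|=0.63300 <1
  x=-2.186: |R|=0.52101 <1
  x=-3.715: |R|=1.13138 >1
  x=-3.642: |R|=1.10715 >1
  x=-3.535: |R|=1.07088 >1
Interval (-3.3333, 0).

(-3.3333,0); λ=-11 ⇒ h* = (10/3)/11 = 0.3030.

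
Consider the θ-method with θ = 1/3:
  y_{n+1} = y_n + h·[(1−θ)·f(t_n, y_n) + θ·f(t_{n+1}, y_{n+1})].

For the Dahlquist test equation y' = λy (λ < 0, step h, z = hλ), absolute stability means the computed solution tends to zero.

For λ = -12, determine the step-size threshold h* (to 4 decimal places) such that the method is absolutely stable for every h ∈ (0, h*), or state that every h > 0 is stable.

Test eqn y'=λy, z=hλ:
  y_{n+1} = y_n + z·[2/3·y_n + 1/3·y_{n+1}] ⇒ (1 − 1/3z)y_{n+1} = (1 + 2/3z)y_n
  so R(z) = (1 + 2/3z)/(1 − 1/3z).

Solve |R(x)|<1 on ℝ⁻.
x=-0.71: |R|=0.4259
R=−1: 1+2/3x = −1+1/3x ⇒ -1/3x=2 ⇒ x=2/(-1/3)=-6.0000
Confirm numerically:
  x=-5.157: |R|=0.89665 <1
  x=-4.445: |R|=0.79113 <1
  x=-4.310: |R|=0.76881 <1
  x=-2.555: |R|=0.37984 <1
  x=-6.381: |R|=1.04061 >1
  x=-6.146: |R|=1.01596 >1
  x=-6.080: |R|=1.00881 >1
Interval (-6.0000, 0).

(-6.0000,0); λ=-12 ⇒ h* = (6)/12 = 0.5000.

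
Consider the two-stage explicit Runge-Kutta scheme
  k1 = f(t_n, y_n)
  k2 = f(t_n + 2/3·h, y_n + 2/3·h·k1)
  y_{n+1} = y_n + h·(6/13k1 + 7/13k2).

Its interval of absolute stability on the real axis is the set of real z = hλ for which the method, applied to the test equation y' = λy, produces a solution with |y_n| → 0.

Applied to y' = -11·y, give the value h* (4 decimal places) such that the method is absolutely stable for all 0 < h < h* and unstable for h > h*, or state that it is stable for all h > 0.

(-2.7857,0); λ=-11 ⇒ h* = (39/14)/11 = 0.2532.

With y'=λy (z=hλ):
  k1=λy_n ⇒ h·k1=z·y_n;  k2=λ(1+2/3z)y_n ⇒ h·k2=z(1+2/3z)y_n
  y_{n+1}/y_n = 1 + 6/13z + 7/13z(1+2/3z) = 1 + z + 14/39z²
  R(z) = 1 + z + 14/39z².

Solve |R(x)|<1 on ℝ⁻.
x=-1.6: |R|=0.3190
R=1: x+14/39x²=0 ⇒ x=−39/14=-2.7857; min R=1−1/(4·14/39)=0.3036>−1
Confirm numerically:
  x=-2.057: |R|=0.46191 <1
  x=-1.983: |R|=0.42859 <1
  x=-1.852: |R|=0.37925 <1
  x=-1.222: |R|=0.31405 <1
  x=-3.361: |R|=1.69409 >1
  x=-2.824: |R|=1.03881 >1
So |R|<1 on (-2.7857, 0).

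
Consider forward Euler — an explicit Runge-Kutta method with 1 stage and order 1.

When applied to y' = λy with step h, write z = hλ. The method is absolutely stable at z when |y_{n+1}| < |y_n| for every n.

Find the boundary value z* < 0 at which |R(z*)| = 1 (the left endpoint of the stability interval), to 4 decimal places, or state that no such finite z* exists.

With y'=λy (z=hλ):
  order 1, 1-stage ⇒ R(z)=1+z
  (e.g. R(-1.15)=-0.15000, |R|=0.15000)

Need |R(x)|<1, x<0.
x=-1.15: |R|=0.1500
|R(-2.28)|=1.2800 |R(-2.09)|=1.0900 |R(-0.55)|=0.4500
Bisect:
  x_lo=-2.8357 |R|=1.8357  x_hi=-0.2870 |R|=0.7130
  mid=-1.56133 |R|=0.56133 →hi
  mid=-2.19850 |R|=1.19850 →lo
  mid=-1.87991 |R|=0.87991 →hi
  mid=-2.03920 |R|=1.03920 →lo
  mid=-1.95956 |R|=0.95956 →hi
  mid=-1.99938 |R|=0.99938 →hi
  mid=-2.01929 |R|=1.01929 →lo
  mid=-2.00934 |R|=1.00934 →lo
  ...
  [-2.00000,-1.99985] ⇒ x*=-2.0000
Stable set (-2.0000, 0).

z* = -2.0000.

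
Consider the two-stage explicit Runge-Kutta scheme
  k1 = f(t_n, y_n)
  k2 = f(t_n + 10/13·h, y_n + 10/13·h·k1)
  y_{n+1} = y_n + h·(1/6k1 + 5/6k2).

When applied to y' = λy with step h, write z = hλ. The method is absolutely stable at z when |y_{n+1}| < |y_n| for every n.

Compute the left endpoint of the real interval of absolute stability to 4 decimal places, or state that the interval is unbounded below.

Set f=λy, z=hλ:
  k1=λy_n ⇒ h·k1=z·y_n;  k2=λ(1+10/13z)y_n ⇒ h·k2=z(1+10/13z)y_n
  y_{n+1}/y_n = 1 + 1/6z + 5/6z(1+10/13z) = 1 + z + 25/39z²
  ⇒ R(z) = 1 + z + 25/39z².

Need |R(x)|<1, x<0.
x=-1.77: |R|=1.2383
R=1: x+25/39x²=0 ⇒ x=−39/25=-1.5600; min R=1−1/(4·25/39)=0.6100>−1
Confirm numerically:
  x=-1.253: |R|=0.75342 <1
  x=-0.848: |R|=0.61296 <1
  x=-0.636: |R|=0.62329 <1
  x=-1.875: |R|=1.37861 >1
  x=-1.608: |R|=1.04948 >1
Stable set (-1.5600, 0).

left endpoint -1.5600.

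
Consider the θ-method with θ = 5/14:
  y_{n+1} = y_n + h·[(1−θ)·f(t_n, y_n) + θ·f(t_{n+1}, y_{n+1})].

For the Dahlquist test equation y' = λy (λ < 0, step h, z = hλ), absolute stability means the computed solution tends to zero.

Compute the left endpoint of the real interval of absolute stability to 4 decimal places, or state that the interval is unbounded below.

left endpoint -7.0000.

Set f=λy, z=hλ:
  y_{n+1} = y_n + z·[9/14·y_n + 5/14·y_{n+1}] ⇒ (1 − 5/14z)y_{n+1} = (1 + 9/14z)y_n
  so R(z) = (1 + 9/14z)/(1 − 5/14z).

Solve |R(x)|<1 on ℝ⁻.
x=-0.57: |R|=0.5264
R=−1: 1+9/14x = −1+5/14x ⇒ -2/7x=2 ⇒ x=2/(-2/7)=-7.0000
Confirm numerically:
  x=-5.637: |R|=0.87076 <1
  x=-5.601: |R|=0.86678 <1
  x=-4.096: |R|=0.66311 <1
  x=-7.578: |R|=1.04456 >1
  x=-7.030: |R|=1.00244 >1
Stable set (-7.0000, 0).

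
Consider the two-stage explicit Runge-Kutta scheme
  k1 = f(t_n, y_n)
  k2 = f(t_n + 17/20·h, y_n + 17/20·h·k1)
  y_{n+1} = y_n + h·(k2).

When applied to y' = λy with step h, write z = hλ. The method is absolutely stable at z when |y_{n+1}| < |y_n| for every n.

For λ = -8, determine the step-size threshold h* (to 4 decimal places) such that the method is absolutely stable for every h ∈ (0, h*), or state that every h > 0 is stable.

(-1.1765,0); λ=-8 ⇒ h* = (20/17)/8 = 0.1471.

On y'=λy, z=hλ:
  k1=λy_n ⇒ h·k1=z·y_n;  k2=λ(1+17/20z)y_n ⇒ h·k2=z(1+17/20z)y_n
  y_{n+1}/y_n = 1 + z(1+17/20z) = 1 + z + 17/20z²
  so R(z) = 1 + z + 17/20z².

Solve |R(x)|<1 on ℝ⁻.
x=-1.16: |R|=0.9838
R=1: x+17/20x²=0 ⇒ x=−20/17=-1.1765; min R=1−1/(4·17/20)=0.7059>−1
Confirm numerically:
  x=-0.812: |R|=0.74844 <1
  x=-0.740: |R|=0.72546 <1
  x=-0.611: |R|=0.70632 <1
  x=-1.735: |R|=1.82369 >1
  x=-1.349: |R|=1.19783 >1
Stable set (-1.1765, 0).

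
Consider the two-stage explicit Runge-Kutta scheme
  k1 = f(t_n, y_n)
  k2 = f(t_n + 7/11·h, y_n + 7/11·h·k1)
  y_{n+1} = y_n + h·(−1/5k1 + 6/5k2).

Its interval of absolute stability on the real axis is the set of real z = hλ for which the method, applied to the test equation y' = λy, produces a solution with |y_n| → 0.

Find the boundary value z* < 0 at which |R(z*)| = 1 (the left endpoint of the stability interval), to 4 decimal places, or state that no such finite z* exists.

left endpoint -1.3095.

Set f=λy, z=hλ:
  k1=λy_n ⇒ h·k1=z·y_n;  k2=λ(1+7/11z)y_n ⇒ h·k2=z(1+7/11z)y_n
  y_{n+1}/y_n = 1 − 1/5z + 6/5z(1+7/11z) = 1 + z + 42/55z²
  R(z) = 1 + z + 42/55z².

Find x<0 with |R(x)|<1.
x=-0.43: |R|=0.7112
R=1: x+42/55x²=0 ⇒ x=−55/42=-1.3095; min R=1−1/(4·42/55)=0.6726>−1
Confirm numerically:
  x=-1.250: |R|=0.94318 <1
  x=-1.083: |R|=0.81266 <1
  x=-0.970: |R|=0.74851 <1
  x=-1.875: |R|=1.80966 >1
  x=-1.703: |R|=1.51171 >1
  x=-1.449: |R|=1.15433 >1
Stable set (-1.3095, 0).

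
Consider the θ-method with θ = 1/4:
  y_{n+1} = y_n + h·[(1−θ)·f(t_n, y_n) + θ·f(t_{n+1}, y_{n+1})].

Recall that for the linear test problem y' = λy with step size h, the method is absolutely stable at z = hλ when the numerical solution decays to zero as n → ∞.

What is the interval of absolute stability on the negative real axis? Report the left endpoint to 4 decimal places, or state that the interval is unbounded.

With y'=λy (z=hλ):
  y_{n+1} = y_n + z·[3/4·y_n + 1/4·y_{n+1}] ⇒ (1 − 1/4z)y_{n+1} = (1 + 3/4z)y_n
  so R(z) = (1 + 3/4z)/(1 − 1/4z).

Need |R(x)|<1, x<0.
x=-1.27: |R|=0.0361
R=−1: 1+3/4x = −1+1/4x ⇒ -1/2x=2 ⇒ x=2/(-1/2)=-4.0000
Confirm numerically:
  x=-3.961: |R|=0.99020 <1
  x=-3.090: |R|=0.74330 <1
  x=-2.620: |R|=0.58308 <1
  x=-4.449: |R|=1.10628 >1
  x=-4.369: |R|=1.08818 >1
So |R|<1 on (-4.0000, 0).

(-4.0000, 0).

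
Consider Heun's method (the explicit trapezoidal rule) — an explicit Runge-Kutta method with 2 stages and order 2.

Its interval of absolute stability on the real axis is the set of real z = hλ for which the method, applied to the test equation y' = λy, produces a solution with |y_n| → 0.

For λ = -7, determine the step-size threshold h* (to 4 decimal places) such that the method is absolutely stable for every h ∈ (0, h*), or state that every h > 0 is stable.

Set f=λy, z=hλ:
  order 2, 2-stage ⇒ R(z)=1+z+z^2/2
  (e.g. R(-1.01)=0.50005, |R|=0.50005)

Need |R(x)|<1, x<0.
x=-1.01: |R|=0.5000
|R(-2.14)|=1.1498 |R(-1.07)|=0.5025 |R(-0.78)|=0.5242
Bisect:
  x_lo=-2.7734 |R|=2.0725  x_hi=-0.2834 |R|=0.7568
  mid=-1.52839 |R|=0.63960 →hi
  mid=-2.15089 |R|=1.16227 →lo
  mid=-1.83964 |R|=0.85250 →hi
  mid=-1.99526 |R|=0.99527 →hi
  mid=-2.07308 |R|=1.07575 →lo
  mid=-2.03417 |R|=1.03475 →lo
  mid=-2.01472 |R|=1.01482 →lo
  ...
  [-2.00013,-1.99997] ⇒ x*=-2.0000
So |R|<1 on (-2.0000, 0).

(-2.0000,0); λ=-7 ⇒ h* = 0.2857.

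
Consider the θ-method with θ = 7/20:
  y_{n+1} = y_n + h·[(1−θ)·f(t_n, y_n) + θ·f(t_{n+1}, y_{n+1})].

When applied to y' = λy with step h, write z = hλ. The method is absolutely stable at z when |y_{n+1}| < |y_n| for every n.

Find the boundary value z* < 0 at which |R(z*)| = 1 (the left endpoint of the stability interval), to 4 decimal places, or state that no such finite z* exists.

left endpoint -6.6667.

On y'=λy, z=hλ:
  y_{n+1} = y_n + z·[13/20·y_n + 7/20·y_{n+1}] ⇒ (1 − 7/20z)y_{n+1} = (1 + 13/20z)y_n
  so R(z) = (1 + 13/20z)/(1 − 7/20z).

Boundary: |R(x)|=1, x<0.
x=-0.62: |R|=0.4906
R=−1: 1+13/20x = −1+7/20x ⇒ -3/10x=2 ⇒ x=2/(-3/10)=-6.6667
Confirm numerically:
  x=-5.585: |R|=0.89018 <1
  x=-5.584: |R|=0.89006 <1
  x=-3.535: |R|=0.58006 <1
  x=-7.220: |R|=1.04707 >1
  x=-7.099: |R|=1.03722 >1
Interval (-6.6667, 0).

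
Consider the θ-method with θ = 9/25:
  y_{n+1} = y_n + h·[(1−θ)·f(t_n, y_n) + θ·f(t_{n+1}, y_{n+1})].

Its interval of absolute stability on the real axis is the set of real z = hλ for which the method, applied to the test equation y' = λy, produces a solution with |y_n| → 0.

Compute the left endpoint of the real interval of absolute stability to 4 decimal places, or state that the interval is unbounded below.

left endpoint -7.1429.

With y'=λy (z=hλ):
  y_{n+1} = y_n + z·[16/25·y_n + 9/25·y_{n+1}] ⇒ (1 − 9/25z)y_{n+1} = (1 + 16/25z)y_n
  Hence R(z) = (1 + 16/25z)/(1 − 9/25z).

Solve |R(x)|<1 on ℝ⁻.
x=-1.4: |R|=0.0691
R=−1: 1+16/25x = −1+9/25x ⇒ -7/25x=2 ⇒ x=2/(-7/25)=-7.1429
Confirm numerically:
  x=-5.990: |R|=0.89773 <1
  x=-4.701: |R|=0.74605 <1
  x=-3.430: |R|=0.53481 <1
  x=-3.178: |R|=0.48222 <1
  x=-7.692: |R|=1.04079 >1
  x=-7.473: |R|=1.02505 >1
Interval (-7.1429, 0).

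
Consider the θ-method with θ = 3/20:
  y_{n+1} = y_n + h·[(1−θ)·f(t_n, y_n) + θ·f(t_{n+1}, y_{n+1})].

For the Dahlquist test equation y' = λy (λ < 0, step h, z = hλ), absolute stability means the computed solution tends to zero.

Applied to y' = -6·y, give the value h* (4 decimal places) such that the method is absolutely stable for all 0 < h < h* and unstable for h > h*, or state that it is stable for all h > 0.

(-2.8571,0); λ=-6 ⇒ h* = (20/7)/6 = 0.4762.

Set f=λy, z=hλ:
  y_{n+1} = y_n + z·[17/20·y_n + 3/20·y_{n+1}] ⇒ (1 − 3/20z)y_{n+1} = (1 + 17/20z)y_n
  R(z) = (1 + 17/20z)/(1 − 3/20z).

Boundary: |R(x)|=1, x<0.
x=-0.57: |R|=0.4749
R=−1: 1+17/20x = −1+3/20x ⇒ -7/10x=2 ⇒ x=2/(-7/10)=-2.8571
Confirm numerically:
  x=-2.316: |R|=0.71887 <1
  x=-2.308: |R|=0.71446 <1
  x=-2.282: |R|=0.70007 <1
  x=-3.121: |R|=1.12580 >1
  x=-3.061: |R|=1.09780 >1
  x=-3.012: |R|=1.07467 >1
So |R|<1 on (-2.8571, 0).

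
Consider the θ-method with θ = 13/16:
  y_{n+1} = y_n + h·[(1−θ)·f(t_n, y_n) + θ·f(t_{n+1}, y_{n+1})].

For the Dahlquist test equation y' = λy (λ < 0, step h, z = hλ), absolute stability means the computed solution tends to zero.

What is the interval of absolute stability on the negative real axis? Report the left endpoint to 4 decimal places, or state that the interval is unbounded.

Test eqn y'=λy, z=hλ:
  y_{n+1} = y_n + z·[3/16·y_n + 13/16·y_{n+1}] ⇒ (1 − 13/16z)y_{n+1} = (1 + 3/16z)y_n
  ⇒ R(z) = (1 + 3/16z)/(1 − 13/16z).

Find x<0 with |R(x)|<1.
x=-0.81: |R|=0.5115
x=-2: |R|=0.2381
x=-10: |R|=0.0959
x=-100: |R|=0.2158
θ=13/16≥1/2 ⇒ |1+3/16x|<|1−13/16x| ∀x<0 ⇒ interval (−∞,0).

interval (−∞, 0).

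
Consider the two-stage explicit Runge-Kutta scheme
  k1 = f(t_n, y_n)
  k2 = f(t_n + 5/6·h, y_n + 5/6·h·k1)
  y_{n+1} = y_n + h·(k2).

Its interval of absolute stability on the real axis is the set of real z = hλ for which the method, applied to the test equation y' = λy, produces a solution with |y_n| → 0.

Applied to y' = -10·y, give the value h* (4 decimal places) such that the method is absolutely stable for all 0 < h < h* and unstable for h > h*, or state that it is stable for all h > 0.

Set f=λy, z=hλ:
  k1=λy_n ⇒ h·k1=z·y_n;  k2=λ(1+5/6z)y_n ⇒ h·k2=z(1+5/6z)y_n
  y_{n+1}/y_n = 1 + z(1+5/6z) = 1 + z + 5/6z²
  Hence R(z) = 1 + z + 5/6z².

Need |R(x)|<1, x<0.
x=-1.58: |R|=1.5003
R=1: x+5/6x²=0 ⇒ x=−6/5=-1.2000; min R=1−1/(4·5/6)=0.7000>−1
Confirm numerically:
  x=-1.044: |R|=0.86428 <1
  x=-0.964: |R|=0.81041 <1
  x=-0.908: |R|=0.77905 <1
  x=-1.755: |R|=1.81169 >1
  x=-1.488: |R|=1.35712 >1
  x=-1.377: |R|=1.20311 >1
So |R|<1 on (-1.2000, 0).

(-1.2000,0); λ=-10 ⇒ h* = (6/5)/10 = 0.1200.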